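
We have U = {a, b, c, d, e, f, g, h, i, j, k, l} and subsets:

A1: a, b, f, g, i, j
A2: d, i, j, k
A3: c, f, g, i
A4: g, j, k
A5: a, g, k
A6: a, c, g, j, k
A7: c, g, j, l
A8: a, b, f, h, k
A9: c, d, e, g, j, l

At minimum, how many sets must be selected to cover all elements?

3

A1, A8, A9 together cover {a, b, c, d, e, f, g, h, i, j, k, l} — every element.
No 2 of the 9 sets cover everything (all 36 pairs fall short), so 3 is minimum.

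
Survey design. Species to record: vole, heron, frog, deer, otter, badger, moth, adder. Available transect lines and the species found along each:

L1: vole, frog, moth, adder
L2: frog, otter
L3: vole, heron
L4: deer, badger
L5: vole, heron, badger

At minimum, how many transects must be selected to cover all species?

L1, L2, L3, L4 together cover {vole, heron, frog, deer, otter, badger, moth, adder} — every species.
No 3 of the 5 transects cover everything (all 10 triples fall short), so 4 is minimum.

4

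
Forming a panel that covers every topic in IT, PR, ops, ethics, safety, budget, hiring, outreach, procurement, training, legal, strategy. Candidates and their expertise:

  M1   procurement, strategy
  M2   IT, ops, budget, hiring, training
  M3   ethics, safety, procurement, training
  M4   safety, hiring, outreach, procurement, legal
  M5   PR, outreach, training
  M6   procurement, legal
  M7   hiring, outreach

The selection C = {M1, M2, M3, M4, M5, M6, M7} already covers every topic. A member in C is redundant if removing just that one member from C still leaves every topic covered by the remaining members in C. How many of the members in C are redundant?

3

Drop M1: strategy uncovered — not redundant.
Drop M2: IT, ops, budget uncovered — not redundant.
Drop M3: ethics uncovered — not redundant.
Drop M4: the rest still cover every topic — redundant.
Drop M5: PR uncovered — not redundant.
Drop M6: the rest still cover every topic — redundant.
Drop M7: the rest still cover every topic — redundant.
3 redundant: M4, M6, M7.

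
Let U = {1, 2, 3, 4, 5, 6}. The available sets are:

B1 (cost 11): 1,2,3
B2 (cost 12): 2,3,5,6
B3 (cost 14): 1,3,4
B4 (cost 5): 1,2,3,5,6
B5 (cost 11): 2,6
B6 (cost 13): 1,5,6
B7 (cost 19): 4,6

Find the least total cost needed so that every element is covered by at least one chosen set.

19

B3, B4 cover every element at cost 14 + 5 = 19.
Any cover uses at least 2 sets; among all covering selections none totals below 19.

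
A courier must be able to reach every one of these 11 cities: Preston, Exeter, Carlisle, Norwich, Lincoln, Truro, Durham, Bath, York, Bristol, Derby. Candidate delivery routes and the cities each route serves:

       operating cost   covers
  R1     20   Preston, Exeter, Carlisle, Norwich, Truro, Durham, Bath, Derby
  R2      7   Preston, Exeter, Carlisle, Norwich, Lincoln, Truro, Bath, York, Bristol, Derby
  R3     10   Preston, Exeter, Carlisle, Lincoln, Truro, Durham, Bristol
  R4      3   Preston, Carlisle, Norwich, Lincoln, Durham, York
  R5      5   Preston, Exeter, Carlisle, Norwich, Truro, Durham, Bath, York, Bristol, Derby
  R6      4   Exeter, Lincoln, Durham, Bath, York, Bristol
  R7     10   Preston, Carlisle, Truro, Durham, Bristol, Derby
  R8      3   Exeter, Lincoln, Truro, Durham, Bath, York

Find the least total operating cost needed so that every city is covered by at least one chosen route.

8

R4, R5 cover every city at operating cost 3 + 5 = 8.
Any cover uses at least 2 routes; among all covering selections none totals below 8.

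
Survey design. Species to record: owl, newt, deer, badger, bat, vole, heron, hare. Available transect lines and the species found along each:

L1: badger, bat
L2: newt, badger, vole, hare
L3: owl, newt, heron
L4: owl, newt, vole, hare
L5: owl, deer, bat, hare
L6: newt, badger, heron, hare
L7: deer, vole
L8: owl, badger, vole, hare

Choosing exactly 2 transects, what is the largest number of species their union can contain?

Choosing L2, L5 covers {owl, newt, deer, badger, bat, vole, hare} — 7 species.
No choice of 2 transects does better; here heron is left uncovered.

7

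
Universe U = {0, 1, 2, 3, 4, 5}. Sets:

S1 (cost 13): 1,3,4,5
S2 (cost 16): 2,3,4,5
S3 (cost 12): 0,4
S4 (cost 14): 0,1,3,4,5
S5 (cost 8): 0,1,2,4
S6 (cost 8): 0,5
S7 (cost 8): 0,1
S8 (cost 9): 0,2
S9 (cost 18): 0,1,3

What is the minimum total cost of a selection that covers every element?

S1, S5 cover every element at cost 13 + 8 = 21.
Any cover uses at least 2 sets; among all covering selections none totals below 21.

21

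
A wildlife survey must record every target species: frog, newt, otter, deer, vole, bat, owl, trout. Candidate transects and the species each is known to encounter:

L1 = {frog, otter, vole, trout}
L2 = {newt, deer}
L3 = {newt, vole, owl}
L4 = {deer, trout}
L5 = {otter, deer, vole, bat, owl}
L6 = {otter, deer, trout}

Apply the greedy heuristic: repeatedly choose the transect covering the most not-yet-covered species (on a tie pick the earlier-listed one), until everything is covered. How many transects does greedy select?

Pick 1: L5 covers 5 new species (otter, deer, vole, bat, owl).
Pick 2: L1 covers 2 new species (frog, trout).
Pick 3: L2 covers 1 new species (newt).
Greedy uses 3 transects.

3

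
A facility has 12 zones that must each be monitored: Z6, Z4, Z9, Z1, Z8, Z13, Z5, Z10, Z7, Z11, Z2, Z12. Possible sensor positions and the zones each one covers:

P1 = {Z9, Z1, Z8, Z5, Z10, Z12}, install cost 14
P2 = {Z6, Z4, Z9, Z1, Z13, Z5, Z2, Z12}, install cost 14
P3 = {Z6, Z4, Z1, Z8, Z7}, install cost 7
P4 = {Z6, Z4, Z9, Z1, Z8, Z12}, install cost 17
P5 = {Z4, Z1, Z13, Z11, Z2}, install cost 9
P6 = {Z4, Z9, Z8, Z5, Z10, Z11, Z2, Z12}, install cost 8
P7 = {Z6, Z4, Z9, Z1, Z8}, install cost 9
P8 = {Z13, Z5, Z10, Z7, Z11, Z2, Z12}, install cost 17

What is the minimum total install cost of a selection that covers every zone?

P3, P5, P6 cover every zone at install cost 7 + 9 + 8 = 24.
Any cover uses at least 2 sensor positions; among all covering selections none totals below 24.

24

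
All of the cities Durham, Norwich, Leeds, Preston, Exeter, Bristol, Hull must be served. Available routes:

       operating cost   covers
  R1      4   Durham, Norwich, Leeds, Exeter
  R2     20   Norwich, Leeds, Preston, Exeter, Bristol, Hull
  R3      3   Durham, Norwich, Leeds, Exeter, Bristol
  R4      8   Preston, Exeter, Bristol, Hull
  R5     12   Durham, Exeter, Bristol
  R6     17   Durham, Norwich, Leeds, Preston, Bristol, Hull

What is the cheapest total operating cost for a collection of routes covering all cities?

R3, R4 cover every city at operating cost 3 + 8 = 11.
Any cover uses at least 2 routes; among all covering selections none totals below 11.

11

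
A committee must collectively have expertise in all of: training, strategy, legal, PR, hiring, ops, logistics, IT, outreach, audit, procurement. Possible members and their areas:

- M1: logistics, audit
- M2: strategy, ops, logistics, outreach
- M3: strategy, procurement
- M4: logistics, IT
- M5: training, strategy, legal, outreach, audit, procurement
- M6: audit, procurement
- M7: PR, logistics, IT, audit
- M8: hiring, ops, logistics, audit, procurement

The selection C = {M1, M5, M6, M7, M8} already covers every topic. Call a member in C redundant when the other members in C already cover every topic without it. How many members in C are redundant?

Drop M1: the rest still cover every topic — redundant.
Drop M5: training, strategy, legal, outreach uncovered — not redundant.
Drop M6: the rest still cover every topic — redundant.
Drop M7: PR, IT uncovered — not redundant.
Drop M8: hiring, ops uncovered — not redundant.
2 redundant: M1, M6.

2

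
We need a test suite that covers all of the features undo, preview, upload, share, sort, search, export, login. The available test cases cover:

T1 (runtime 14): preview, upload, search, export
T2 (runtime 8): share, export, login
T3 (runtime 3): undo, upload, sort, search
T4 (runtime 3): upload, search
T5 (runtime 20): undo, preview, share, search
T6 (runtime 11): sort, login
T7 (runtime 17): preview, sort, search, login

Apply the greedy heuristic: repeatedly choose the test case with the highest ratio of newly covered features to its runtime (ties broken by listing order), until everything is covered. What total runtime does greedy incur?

25

Pick 1: T3 adds 4 new (undo, upload, sort, search) at runtime 3 (ratio 4/3).
Pick 2: T2 adds 3 new (share, export, login) at runtime 8 (ratio 3/8).
Pick 3: T1 adds 1 new (preview) at runtime 14 (ratio 1/14).
Greedy total runtime: 3 + 8 + 14 = 25.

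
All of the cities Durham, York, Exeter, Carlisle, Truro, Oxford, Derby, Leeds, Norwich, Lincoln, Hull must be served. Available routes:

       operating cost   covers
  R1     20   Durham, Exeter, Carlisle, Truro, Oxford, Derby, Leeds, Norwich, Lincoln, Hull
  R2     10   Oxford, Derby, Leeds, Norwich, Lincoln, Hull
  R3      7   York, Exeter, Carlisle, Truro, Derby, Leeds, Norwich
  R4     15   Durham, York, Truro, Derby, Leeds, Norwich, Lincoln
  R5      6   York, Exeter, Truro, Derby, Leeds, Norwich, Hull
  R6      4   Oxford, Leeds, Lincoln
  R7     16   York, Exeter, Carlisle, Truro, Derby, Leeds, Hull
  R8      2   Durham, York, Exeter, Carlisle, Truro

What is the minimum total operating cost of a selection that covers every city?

12

R2, R8 cover every city at operating cost 10 + 2 = 12.
Any cover uses at least 2 routes; among all covering selections none totals below 12.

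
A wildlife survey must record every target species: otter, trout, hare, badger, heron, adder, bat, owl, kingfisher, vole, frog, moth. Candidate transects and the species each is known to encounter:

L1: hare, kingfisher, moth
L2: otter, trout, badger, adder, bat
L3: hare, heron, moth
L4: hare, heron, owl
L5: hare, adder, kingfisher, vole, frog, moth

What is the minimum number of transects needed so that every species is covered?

3

L2, L4, L5 together cover {otter, trout, hare, badger, heron, adder, bat, owl, kingfisher, vole, frog, moth} — every species.
No 2 of the 5 transects cover everything (all 10 pairs fall short), so 3 is minimum.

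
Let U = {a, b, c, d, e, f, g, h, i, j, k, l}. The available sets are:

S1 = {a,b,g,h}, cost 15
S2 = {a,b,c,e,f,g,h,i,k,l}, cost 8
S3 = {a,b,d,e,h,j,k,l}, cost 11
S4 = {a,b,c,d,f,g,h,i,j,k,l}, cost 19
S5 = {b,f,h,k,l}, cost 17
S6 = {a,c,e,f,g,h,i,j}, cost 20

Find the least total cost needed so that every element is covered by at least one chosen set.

19

S2, S3 cover every element at cost 8 + 11 = 19.
Any cover uses at least 2 sets; among all covering selections none totals below 19.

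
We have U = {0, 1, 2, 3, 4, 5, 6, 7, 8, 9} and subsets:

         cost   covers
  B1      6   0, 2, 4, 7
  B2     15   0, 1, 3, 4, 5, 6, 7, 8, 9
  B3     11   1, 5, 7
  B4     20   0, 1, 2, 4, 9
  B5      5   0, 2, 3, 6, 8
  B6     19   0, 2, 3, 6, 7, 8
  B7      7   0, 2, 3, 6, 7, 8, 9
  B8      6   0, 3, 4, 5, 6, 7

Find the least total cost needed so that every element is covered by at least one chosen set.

20

B2, B5 cover every element at cost 15 + 5 = 20.
Any cover uses at least 2 sets; among all covering selections none totals below 20.
Greedy by coverage-per-cost would pick B5, B8, B7, B3 for 29 — worse than the optimum 20.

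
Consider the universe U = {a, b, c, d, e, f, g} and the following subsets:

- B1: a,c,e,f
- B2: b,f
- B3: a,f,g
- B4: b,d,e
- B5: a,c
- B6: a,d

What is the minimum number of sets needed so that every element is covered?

3

B1, B3, B4 together cover {a, b, c, d, e, f, g} — every element.
No 2 of the 6 sets cover everything (all 15 pairs fall short), so 3 is minimum.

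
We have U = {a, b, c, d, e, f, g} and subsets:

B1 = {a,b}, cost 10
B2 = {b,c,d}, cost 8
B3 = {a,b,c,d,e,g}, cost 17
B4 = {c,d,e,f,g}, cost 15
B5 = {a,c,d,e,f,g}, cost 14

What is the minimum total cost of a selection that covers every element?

B2, B5 cover every element at cost 8 + 14 = 22.
Any cover uses at least 2 sets; among all covering selections none totals below 22.

22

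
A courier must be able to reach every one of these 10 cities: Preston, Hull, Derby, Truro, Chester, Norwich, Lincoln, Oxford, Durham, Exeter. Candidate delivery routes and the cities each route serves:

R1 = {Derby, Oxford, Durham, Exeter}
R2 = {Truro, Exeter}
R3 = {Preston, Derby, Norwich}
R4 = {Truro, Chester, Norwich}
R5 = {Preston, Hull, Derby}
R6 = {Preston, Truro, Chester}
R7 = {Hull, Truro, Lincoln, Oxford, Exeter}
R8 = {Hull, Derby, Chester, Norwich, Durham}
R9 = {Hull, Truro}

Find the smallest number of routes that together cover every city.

3

R3, R7, R8 together cover {Preston, Hull, Derby, Truro, Chester, Norwich, Lincoln, Oxford, Durham, Exeter} — every city.
No 2 of the 9 routes cover everything (all 36 pairs fall short), so 3 is minimum.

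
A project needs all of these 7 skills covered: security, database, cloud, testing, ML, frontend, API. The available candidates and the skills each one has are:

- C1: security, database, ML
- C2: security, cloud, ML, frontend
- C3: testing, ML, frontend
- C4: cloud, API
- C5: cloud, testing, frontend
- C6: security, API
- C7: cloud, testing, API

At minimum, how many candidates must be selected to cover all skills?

C1, C2, C7 together cover {security, database, cloud, testing, ML, frontend, API} — every skill.
No 2 of the 7 candidates cover everything (all 21 pairs fall short), so 3 is minimum.

3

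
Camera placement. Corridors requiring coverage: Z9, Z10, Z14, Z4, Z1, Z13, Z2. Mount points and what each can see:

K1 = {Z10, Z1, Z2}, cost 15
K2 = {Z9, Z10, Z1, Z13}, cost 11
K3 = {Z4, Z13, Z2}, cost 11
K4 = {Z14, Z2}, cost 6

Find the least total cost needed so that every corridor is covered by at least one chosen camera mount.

K2, K3, K4 cover every corridor at cost 11 + 11 + 6 = 28.
Any cover uses at least 3 camera mounts; among all covering selections none totals below 28.

28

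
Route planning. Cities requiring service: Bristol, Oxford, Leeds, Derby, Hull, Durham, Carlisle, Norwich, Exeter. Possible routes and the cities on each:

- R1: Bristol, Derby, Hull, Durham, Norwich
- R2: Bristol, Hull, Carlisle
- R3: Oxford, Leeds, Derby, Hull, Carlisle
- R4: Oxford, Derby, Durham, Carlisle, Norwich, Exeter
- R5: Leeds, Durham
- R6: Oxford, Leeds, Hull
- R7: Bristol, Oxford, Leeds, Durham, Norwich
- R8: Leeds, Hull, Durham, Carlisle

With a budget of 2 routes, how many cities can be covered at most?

Choosing R1, R3 covers {Bristol, Oxford, Leeds, Derby, Hull, Durham, Carlisle, Norwich} — 8 cities.
No choice of 2 routes does better; here Exeter is left uncovered.

8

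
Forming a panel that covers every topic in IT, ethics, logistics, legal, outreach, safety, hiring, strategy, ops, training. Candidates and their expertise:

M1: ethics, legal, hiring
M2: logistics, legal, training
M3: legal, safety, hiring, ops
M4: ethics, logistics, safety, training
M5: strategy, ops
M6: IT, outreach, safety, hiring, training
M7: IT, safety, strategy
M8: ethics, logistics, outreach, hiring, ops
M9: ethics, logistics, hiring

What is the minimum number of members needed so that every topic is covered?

3

M2, M7, M8 together cover {IT, ethics, logistics, legal, outreach, safety, hiring, strategy, ops, training} — every topic.
No 2 of the 9 members cover everything (all 36 pairs fall short), so 3 is minimum.
Greedy (largest uncovered first) would take M6, M8, M1, M5 — 4 members — but 3 suffice.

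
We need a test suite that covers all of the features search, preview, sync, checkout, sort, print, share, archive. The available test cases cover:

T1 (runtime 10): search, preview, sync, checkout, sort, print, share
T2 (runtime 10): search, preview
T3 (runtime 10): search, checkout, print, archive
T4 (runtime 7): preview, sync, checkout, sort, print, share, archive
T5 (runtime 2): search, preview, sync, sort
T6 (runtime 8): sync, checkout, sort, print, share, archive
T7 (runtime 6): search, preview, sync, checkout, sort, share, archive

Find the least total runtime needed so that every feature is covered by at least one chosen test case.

T4, T5 cover every feature at runtime 7 + 2 = 9.
Any cover uses at least 2 test cases; among all covering selections none totals below 9.

9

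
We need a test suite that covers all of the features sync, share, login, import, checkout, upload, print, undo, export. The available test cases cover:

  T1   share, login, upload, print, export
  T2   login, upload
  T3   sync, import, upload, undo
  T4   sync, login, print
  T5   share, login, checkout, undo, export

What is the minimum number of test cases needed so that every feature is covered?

T1, T3, T5 together cover {sync, share, login, import, checkout, upload, print, undo, export} — every feature.
No 2 of the 5 test cases cover everything (all 10 pairs fall short), so 3 is minimum.

3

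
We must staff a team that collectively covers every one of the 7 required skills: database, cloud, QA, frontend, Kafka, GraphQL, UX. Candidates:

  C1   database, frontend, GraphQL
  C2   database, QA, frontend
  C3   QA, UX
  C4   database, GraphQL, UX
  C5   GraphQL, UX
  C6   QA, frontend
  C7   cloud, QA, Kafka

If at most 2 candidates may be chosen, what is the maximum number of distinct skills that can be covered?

6

Choosing C1, C7 covers {database, cloud, QA, frontend, Kafka, GraphQL} — 6 skills.
No choice of 2 candidates does better; here UX is left uncovered.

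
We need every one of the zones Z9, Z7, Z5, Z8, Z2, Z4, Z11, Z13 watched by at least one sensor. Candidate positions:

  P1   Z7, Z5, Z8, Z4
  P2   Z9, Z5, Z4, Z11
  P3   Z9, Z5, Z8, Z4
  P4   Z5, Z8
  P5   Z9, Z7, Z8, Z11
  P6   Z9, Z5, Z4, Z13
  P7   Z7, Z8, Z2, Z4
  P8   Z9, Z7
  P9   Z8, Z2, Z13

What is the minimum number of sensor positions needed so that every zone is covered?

3

P1, P2, P9 together cover {Z9, Z7, Z5, Z8, Z2, Z4, Z11, Z13} — every zone.
No 2 of the 9 sensor positions cover everything (all 36 pairs fall short), so 3 is minimum.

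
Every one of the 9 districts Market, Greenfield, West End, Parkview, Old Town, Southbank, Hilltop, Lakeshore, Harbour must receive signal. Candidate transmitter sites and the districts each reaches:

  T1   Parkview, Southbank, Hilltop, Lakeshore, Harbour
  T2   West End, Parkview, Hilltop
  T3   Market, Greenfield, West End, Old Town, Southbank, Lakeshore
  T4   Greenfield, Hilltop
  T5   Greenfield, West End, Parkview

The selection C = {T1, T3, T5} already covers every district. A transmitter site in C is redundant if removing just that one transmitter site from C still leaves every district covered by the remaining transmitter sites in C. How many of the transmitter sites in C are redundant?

Drop T1: Hilltop, Harbour uncovered — not redundant.
Drop T3: Market, Old Town uncovered — not redundant.
Drop T5: the rest still cover every district — redundant.
1 redundant: T5.

1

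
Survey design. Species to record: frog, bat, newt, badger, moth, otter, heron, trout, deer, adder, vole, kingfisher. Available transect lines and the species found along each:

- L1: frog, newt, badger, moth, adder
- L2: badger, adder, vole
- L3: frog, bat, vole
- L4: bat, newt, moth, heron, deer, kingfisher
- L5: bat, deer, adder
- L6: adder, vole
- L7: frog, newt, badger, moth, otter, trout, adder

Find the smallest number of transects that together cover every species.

3

L2, L4, L7 together cover {frog, bat, newt, badger, moth, otter, heron, trout, deer, adder, vole, kingfisher} — every species.
No 2 of the 7 transects cover everything (all 21 pairs fall short), so 3 is minimum.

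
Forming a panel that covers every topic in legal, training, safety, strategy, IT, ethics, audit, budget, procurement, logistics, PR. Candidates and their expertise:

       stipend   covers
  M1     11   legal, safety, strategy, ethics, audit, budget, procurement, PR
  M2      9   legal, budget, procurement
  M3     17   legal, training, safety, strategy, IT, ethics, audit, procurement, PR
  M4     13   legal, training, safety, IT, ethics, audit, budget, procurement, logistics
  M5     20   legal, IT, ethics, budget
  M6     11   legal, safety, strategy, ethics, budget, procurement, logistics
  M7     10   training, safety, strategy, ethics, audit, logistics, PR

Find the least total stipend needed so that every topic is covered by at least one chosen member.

M4, M7 cover every topic at stipend 13 + 10 = 23.
Any cover uses at least 2 members; among all covering selections none totals below 23.
Greedy by coverage-per-stipend would pick M1, M4 for 24 — worse than the optimum 23.

23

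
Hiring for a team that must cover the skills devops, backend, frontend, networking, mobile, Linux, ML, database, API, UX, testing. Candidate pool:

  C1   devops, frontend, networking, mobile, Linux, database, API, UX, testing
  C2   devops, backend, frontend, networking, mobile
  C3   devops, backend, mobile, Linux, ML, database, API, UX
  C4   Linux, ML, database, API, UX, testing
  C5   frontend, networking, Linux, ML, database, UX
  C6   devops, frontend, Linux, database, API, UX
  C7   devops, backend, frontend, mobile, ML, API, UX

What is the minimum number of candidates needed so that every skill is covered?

C1, C3 together cover {devops, backend, frontend, networking, mobile, Linux, ML, database, API, UX, testing} — every skill.
No single candidate contains all 11 skills, so 2 is optimal.

2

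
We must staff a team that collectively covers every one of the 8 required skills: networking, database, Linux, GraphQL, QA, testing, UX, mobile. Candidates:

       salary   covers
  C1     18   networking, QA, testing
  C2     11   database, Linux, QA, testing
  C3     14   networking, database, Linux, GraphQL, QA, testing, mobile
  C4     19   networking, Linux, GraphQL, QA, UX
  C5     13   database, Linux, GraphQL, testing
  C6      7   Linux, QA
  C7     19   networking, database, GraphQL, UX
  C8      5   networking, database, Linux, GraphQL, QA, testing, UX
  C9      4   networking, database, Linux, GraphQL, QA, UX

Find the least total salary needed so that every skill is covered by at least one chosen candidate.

C3, C9 cover every skill at salary 14 + 4 = 18.
Any cover uses at least 2 candidates; among all covering selections none totals below 18.

18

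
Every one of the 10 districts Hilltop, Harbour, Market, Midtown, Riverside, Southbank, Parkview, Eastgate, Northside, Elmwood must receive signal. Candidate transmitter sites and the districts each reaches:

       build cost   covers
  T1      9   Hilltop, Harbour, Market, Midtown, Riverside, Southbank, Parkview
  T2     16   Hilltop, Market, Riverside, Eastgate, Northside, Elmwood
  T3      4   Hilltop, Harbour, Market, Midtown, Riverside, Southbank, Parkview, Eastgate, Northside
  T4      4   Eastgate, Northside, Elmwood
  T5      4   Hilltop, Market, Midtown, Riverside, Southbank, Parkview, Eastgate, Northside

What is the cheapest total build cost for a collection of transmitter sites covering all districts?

8

T3, T4 cover every district at build cost 4 + 4 = 8.
Any cover uses at least 2 transmitter sites; among all covering selections none totals below 8.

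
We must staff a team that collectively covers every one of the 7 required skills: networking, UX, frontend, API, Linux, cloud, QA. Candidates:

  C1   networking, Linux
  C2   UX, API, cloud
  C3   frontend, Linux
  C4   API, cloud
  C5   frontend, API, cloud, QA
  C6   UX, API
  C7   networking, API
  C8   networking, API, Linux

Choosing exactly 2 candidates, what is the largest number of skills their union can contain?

Choosing C1, C5 covers {networking, frontend, API, Linux, cloud, QA} — 6 skills.
No choice of 2 candidates does better; here UX is left uncovered.

6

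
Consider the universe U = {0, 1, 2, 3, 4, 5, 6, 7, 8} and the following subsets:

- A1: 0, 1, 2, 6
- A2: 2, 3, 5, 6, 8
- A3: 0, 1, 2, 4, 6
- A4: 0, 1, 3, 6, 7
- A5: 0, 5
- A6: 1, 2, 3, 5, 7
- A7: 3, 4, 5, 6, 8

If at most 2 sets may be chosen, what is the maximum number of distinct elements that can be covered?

8

Choosing A1, A7 covers {0, 1, 2, 3, 4, 5, 6, 8} — 8 elements.
No choice of 2 sets does better; here 7 is left uncovered.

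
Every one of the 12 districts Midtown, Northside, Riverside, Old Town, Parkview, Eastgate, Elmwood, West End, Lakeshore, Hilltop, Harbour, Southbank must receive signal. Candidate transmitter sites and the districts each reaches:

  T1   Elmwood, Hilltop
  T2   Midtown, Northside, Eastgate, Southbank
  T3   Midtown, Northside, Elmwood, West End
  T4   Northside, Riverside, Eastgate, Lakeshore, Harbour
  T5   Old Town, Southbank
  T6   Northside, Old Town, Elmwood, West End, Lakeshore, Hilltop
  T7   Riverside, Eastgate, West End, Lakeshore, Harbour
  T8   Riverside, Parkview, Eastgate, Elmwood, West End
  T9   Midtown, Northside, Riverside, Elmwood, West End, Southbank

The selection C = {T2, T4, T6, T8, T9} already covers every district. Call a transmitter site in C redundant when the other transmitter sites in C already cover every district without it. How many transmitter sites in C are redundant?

2

Drop T2: the rest still cover every district — redundant.
Drop T4: Harbour uncovered — not redundant.
Drop T6: Old Town, Hilltop uncovered — not redundant.
Drop T8: Parkview uncovered — not redundant.
Drop T9: the rest still cover every district — redundant.
2 redundant: T2, T9.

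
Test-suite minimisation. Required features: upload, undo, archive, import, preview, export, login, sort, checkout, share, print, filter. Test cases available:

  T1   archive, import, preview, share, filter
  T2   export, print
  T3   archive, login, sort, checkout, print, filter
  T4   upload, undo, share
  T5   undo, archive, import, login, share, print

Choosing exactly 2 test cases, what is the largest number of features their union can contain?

9

Choosing T1, T3 covers {archive, import, preview, login, sort, checkout, share, print, filter} — 9 features.
No choice of 2 test cases does better; here upload, undo, export are left uncovered.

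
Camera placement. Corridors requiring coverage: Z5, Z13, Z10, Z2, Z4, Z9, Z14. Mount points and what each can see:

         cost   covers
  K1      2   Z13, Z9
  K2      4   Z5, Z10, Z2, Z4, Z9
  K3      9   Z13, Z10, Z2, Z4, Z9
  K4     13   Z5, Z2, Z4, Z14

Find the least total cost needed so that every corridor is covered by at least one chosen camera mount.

K1, K2, K4 cover every corridor at cost 2 + 4 + 13 = 19.
Any cover uses at least 2 camera mounts; among all covering selections none totals below 19.

19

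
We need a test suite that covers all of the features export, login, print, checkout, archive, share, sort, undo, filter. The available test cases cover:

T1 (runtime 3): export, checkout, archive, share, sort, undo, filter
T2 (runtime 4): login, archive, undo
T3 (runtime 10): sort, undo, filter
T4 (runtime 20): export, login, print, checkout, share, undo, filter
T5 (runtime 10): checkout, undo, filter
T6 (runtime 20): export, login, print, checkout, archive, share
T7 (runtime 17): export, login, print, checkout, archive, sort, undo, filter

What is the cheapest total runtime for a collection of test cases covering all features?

20

T1, T7 cover every feature at runtime 3 + 17 = 20.
Any cover uses at least 2 test cases; among all covering selections none totals below 20.
Greedy by coverage-per-runtime would pick T1, T2, T7 for 24 — worse than the optimum 20.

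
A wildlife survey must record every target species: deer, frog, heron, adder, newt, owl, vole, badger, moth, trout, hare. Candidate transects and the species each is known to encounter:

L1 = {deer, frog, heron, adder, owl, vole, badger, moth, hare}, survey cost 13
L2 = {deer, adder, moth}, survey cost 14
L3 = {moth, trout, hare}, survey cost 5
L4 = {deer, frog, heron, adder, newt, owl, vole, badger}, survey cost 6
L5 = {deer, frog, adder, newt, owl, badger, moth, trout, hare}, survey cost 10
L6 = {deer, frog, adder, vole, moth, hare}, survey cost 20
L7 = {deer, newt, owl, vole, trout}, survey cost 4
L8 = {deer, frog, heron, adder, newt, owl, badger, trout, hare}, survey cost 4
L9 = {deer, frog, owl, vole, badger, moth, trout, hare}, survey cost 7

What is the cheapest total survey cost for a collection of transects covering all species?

L3, L4 cover every species at survey cost 5 + 6 = 11.
Any cover uses at least 2 transects; among all covering selections none totals below 11.

11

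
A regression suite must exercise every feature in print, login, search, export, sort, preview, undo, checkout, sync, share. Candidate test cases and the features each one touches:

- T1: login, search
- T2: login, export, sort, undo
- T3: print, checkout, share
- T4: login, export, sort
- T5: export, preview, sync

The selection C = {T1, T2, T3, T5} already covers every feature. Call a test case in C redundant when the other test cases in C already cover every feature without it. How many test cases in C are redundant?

0

Drop T1: search uncovered — not redundant.
Drop T2: sort, undo uncovered — not redundant.
Drop T3: print, checkout, share uncovered — not redundant.
Drop T5: preview, sync uncovered — not redundant.
None of the test cases in C is redundant.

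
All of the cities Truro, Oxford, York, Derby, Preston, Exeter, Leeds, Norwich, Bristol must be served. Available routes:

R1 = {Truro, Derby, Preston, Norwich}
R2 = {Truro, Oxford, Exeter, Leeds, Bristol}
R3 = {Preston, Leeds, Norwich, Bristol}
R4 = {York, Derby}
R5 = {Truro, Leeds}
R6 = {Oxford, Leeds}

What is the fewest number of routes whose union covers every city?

3

R1, R2, R4 together cover {Truro, Oxford, York, Derby, Preston, Exeter, Leeds, Norwich, Bristol} — every city.
No 2 of the 6 routes cover everything (all 15 pairs fall short), so 3 is minimum.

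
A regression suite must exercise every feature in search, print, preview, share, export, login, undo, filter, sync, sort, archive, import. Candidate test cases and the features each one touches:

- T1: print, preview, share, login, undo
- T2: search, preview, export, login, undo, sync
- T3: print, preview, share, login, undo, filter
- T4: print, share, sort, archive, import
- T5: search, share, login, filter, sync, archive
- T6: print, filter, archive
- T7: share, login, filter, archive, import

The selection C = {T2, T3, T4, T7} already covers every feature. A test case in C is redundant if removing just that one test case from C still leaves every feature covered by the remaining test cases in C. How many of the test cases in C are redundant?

2

Drop T2: search, export, sync uncovered — not redundant.
Drop T3: the rest still cover every feature — redundant.
Drop T4: sort uncovered — not redundant.
Drop T7: the rest still cover every feature — redundant.
2 redundant: T3, T7.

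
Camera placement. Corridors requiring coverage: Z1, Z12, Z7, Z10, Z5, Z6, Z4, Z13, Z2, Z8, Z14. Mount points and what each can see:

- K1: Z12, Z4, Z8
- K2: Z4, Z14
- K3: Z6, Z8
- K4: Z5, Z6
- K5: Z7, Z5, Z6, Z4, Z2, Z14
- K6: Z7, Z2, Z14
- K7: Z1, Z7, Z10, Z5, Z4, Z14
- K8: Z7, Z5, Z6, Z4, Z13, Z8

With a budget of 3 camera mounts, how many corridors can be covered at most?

10

Choosing K1, K5, K7 covers {Z1, Z12, Z7, Z10, Z5, Z6, Z4, Z2, Z8, Z14} — 10 corridors.
No choice of 3 camera mounts does better; here Z13 is left uncovered.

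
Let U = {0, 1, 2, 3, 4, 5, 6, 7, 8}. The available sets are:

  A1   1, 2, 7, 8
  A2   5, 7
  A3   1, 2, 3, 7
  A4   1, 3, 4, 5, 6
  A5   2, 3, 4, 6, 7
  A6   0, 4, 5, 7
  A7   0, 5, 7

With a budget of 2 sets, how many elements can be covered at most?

Choosing A1, A4 covers {1, 2, 3, 4, 5, 6, 7, 8} — 8 elements.
No choice of 2 sets does better; here 0 is left uncovered.

8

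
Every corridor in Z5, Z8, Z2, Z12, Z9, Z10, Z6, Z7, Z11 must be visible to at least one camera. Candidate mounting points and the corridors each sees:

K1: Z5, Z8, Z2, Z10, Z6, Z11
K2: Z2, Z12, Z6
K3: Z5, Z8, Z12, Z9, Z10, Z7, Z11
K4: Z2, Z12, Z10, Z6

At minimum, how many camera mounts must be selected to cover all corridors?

K1, K3 together cover {Z5, Z8, Z2, Z12, Z9, Z10, Z6, Z7, Z11} — every corridor.
No single camera mount contains all 9 corridors, so 2 is optimal.

2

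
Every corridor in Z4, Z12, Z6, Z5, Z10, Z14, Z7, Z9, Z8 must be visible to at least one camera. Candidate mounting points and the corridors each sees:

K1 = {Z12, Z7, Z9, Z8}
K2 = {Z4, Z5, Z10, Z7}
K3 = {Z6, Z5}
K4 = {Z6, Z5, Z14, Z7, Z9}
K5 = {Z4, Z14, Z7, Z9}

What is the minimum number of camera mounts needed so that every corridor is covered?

K1, K2, K4 together cover {Z4, Z12, Z6, Z5, Z10, Z14, Z7, Z9, Z8} — every corridor.
No 2 of the 5 camera mounts cover everything (all 10 pairs fall short), so 3 is minimum.

3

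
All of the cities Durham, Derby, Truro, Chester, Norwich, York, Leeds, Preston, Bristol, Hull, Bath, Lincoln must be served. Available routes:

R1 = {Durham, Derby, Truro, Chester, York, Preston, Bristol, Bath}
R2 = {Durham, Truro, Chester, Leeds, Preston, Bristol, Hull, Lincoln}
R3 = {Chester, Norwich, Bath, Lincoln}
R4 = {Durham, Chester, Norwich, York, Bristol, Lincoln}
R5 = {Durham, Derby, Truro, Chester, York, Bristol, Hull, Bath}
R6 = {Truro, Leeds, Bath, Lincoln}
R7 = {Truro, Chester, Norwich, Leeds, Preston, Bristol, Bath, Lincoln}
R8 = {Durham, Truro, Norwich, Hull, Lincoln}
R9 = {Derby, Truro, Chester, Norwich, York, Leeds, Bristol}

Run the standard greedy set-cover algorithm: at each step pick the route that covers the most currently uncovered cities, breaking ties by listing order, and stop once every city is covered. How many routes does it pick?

3

Pick 1: R1 covers 8 new cities (Durham, Derby, Truro, Chester, York, Preston, Bristol, Bath).
Pick 2: R2 covers 3 new cities (Leeds, Hull, Lincoln).
Pick 3: R3 covers 1 new cities (Norwich).
Greedy uses 3 routes. (The true minimum is 2.)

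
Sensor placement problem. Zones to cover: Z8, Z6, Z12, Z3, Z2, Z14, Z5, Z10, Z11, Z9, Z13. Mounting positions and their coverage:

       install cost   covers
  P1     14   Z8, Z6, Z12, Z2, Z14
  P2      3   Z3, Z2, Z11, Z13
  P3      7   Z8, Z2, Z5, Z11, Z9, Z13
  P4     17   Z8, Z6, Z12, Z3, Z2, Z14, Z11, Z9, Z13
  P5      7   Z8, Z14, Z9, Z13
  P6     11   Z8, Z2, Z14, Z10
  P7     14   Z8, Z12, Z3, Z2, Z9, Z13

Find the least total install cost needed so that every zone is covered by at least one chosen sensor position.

35

P3, P4, P6 cover every zone at install cost 7 + 17 + 11 = 35.
Any cover uses at least 3 sensor positions; among all covering selections none totals below 35.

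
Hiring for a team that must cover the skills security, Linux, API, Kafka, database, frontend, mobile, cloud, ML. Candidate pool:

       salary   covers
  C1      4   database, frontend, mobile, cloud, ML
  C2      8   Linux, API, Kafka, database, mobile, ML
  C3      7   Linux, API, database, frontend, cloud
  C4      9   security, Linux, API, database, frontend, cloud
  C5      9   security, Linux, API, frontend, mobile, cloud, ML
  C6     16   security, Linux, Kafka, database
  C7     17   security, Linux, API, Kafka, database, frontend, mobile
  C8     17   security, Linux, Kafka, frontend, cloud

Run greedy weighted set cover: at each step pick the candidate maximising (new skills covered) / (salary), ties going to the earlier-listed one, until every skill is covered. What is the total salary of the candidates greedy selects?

Pick 1: C1 adds 5 new (database, frontend, mobile, cloud, ML) at salary 4 (ratio 5/4).
Pick 2: C2 adds 3 new (Linux, API, Kafka) at salary 8 (ratio 3/8).
Pick 3: C4 adds 1 new (security) at salary 9 (ratio 1/9).
Greedy total salary: 4 + 8 + 9 = 21. (The true optimum is 17, so greedy overshoots here.)

21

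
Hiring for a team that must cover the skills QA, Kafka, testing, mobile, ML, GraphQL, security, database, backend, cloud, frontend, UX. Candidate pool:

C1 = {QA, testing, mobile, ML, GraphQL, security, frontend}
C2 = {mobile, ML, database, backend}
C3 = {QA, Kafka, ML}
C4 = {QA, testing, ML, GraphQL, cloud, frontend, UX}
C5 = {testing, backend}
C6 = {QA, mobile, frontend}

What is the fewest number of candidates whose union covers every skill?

4

C1, C2, C3, C4 together cover {QA, Kafka, testing, mobile, ML, GraphQL, security, database, backend, cloud, frontend, UX} — every skill.
No 3 of the 6 candidates cover everything (all 20 triples fall short), so 4 is minimum.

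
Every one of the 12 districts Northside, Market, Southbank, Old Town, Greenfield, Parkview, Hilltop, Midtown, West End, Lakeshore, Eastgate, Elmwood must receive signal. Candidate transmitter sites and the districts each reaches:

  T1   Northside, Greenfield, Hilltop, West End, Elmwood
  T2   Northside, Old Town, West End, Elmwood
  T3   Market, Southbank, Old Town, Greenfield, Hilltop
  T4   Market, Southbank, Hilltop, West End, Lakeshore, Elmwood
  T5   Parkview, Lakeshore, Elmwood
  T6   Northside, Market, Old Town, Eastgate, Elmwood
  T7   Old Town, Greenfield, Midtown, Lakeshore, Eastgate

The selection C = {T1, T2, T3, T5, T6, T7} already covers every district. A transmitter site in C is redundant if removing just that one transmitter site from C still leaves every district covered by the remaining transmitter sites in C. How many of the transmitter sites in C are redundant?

3

Drop T1: the rest still cover every district — redundant.
Drop T2: the rest still cover every district — redundant.
Drop T3: Southbank uncovered — not redundant.
Drop T5: Parkview uncovered — not redundant.
Drop T6: the rest still cover every district — redundant.
Drop T7: Midtown uncovered — not redundant.
3 redundant: T1, T2, T6.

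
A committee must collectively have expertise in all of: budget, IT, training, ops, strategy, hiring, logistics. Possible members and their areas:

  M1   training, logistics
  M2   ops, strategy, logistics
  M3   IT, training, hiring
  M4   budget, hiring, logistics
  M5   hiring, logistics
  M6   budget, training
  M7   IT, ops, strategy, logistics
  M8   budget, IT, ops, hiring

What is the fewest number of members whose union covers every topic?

M1, M2, M8 together cover {budget, IT, training, ops, strategy, hiring, logistics} — every topic.
No 2 of the 8 members cover everything (all 28 pairs fall short), so 3 is minimum.

3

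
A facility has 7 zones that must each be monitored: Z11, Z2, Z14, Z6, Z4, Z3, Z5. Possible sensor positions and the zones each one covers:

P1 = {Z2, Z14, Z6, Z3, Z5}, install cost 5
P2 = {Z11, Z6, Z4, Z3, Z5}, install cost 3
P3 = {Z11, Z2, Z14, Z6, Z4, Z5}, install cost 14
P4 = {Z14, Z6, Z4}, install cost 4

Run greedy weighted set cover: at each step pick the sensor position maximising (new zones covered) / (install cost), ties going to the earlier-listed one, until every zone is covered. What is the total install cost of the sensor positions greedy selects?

8

Pick 1: P2 adds 5 new (Z11, Z6, Z4, Z3, Z5) at install cost 3 (ratio 5/3).
Pick 2: P1 adds 2 new (Z2, Z14) at install cost 5 (ratio 2/5).
Greedy total install cost: 3 + 5 = 8.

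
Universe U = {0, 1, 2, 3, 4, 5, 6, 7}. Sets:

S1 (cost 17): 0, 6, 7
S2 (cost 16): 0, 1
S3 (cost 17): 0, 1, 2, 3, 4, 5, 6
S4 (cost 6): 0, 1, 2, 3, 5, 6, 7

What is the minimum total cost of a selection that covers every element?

23

S3, S4 cover every element at cost 17 + 6 = 23.
Any cover uses at least 2 sets; among all covering selections none totals below 23.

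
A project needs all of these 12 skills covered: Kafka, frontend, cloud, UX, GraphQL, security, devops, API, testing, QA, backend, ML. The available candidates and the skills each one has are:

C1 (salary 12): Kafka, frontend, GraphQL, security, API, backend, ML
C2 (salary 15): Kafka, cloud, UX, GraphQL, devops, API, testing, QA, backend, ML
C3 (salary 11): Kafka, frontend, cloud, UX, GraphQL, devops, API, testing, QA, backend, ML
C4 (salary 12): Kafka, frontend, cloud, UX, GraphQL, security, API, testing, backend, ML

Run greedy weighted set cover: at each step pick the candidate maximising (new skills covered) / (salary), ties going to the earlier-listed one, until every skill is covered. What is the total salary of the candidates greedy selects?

Pick 1: C3 adds 11 new (Kafka, frontend, cloud, UX, GraphQL, devops, API, testing, QA, backend, ML) at salary 11 (ratio 11/11).
Pick 2: C1 adds 1 new (security) at salary 12 (ratio 1/12).
Greedy total salary: 11 + 12 = 23.

23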